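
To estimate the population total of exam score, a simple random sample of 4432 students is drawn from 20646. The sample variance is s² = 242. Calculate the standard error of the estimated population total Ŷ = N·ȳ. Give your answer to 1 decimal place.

Var(Ŷ) = N²·Var(ȳ) = N²·(1 − n/N)·s²/n.
f = 4432/20646 = 0.21466628; Var(ȳ) = 0.78533372·242/4432 = 0.042881489.
Var(Ŷ) = 20646² · 0.042881489 = 1.8278548 × 10^7.
SE(Ŷ) = √(1.8278548 × 10^7) = 4275.3.

4275.3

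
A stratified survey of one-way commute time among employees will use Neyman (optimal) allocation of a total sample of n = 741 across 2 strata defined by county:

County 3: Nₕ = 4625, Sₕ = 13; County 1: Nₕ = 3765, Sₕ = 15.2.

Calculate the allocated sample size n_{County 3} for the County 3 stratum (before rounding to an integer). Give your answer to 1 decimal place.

Neyman allocation: nₕ = n·NₕSₕ / Σⱼ NⱼSⱼ.
Σ NⱼSⱼ = 4625·13 + 3765·15.2 = 117353.
n_{County 3} = 741·4625·13 / 117353 = 379.6.

379.6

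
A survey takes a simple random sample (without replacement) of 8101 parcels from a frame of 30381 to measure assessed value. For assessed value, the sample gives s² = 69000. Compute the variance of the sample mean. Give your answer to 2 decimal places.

Under SRS without replacement, Var(ȳ) = (1 − f)·s²/n with f = n/N = 8101/30381 = 0.26664692.
Var(ȳ) = (1 − 0.26664692)·69000/8101 = 0.73335308·8.517467 = 6.2463107.

6.25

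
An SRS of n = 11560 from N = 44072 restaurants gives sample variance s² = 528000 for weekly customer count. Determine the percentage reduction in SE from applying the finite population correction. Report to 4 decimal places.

14.1104

f = n/N = 11560/44072 = 0.26229806.
SE_no-fpc = √(s²/n) = 6.758309; SE_fpc = √((1−f)s²/n) = 5.804683.
Ratio = √(1−f) = 0.85889577. Reduction = 100·(1 − 0.85889577) = 14.1104%.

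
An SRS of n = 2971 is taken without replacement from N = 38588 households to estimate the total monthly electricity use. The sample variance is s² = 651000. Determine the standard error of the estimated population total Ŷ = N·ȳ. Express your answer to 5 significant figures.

Var(Ŷ) = N²·Var(ȳ) = N²·(1 − n/N)·s²/n.
f = 2971/38588 = 0.07699285; Var(ȳ) = 0.92300715·651000/2971 = 202.24761.
Var(Ŷ) = 38588² · 202.24761 = 3.0115352 × 10^11.
SE(Ŷ) = √(3.0115352 × 10^11) = 548770.

548770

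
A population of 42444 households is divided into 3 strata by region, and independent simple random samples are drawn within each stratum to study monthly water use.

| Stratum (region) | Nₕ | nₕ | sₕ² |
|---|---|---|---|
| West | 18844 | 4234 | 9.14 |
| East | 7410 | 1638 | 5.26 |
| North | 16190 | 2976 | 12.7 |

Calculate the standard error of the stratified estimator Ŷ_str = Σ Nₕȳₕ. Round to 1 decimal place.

Var(Ŷ_str) = Σₕ Nₕ²(1 − fₕ)sₕ²/nₕ.
West: 18844²·(1 − 4234/18844)·9.14/4234 = 594317.68.
East: 7410²·(1 − 1638/7410)·5.26/1638 = 137346.11.
North: 16190²·(1 − 2976/16190)·12.7/2976 = 912960.41.
Sum = 1.6446242 × 10^6.
SE = √(1.6446242 × 10^6) = 1282.4.

1282.4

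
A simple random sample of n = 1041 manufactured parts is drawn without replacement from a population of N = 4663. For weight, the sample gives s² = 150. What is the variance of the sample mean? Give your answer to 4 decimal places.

0.1119

Under SRS without replacement, Var(ȳ) = (1 − f)·s²/n with f = n/N = 1041/4663 = 0.22324684.
Var(ȳ) = (1 − 0.22324684)·150/1041 = 0.77675316·0.14409222 = 0.11192409.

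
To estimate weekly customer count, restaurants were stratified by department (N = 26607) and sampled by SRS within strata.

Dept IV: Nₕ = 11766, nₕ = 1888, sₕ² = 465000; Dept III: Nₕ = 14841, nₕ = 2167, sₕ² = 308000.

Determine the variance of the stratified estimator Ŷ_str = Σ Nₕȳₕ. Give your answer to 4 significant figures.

5.536 × 10^10

Var(Ŷ_str) = Σₕ Nₕ²(1 − fₕ)sₕ²/nₕ.
Dept IV: 11766²·(1 − 1888/11766)·465000/1888 = 2.862522 × 10^10.
Dept III: 14841²·(1 − 2167/14841)·308000/2167 = 2.6734291 × 10^10.
Sum = 5.5359511 × 10^10.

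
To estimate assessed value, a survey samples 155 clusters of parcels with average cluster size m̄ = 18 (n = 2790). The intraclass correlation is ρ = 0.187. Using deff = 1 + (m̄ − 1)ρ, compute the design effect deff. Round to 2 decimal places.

4.18

deff = 1 + (18 − 1)·0.187 = 1 + 3.179 = 4.179.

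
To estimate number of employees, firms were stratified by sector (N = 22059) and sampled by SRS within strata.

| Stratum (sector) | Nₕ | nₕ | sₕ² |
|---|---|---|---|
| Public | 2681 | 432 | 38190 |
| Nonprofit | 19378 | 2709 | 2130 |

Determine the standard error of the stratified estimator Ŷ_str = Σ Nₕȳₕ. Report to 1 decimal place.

28053.6

Var(Ŷ_str) = Σₕ Nₕ²(1 − fₕ)sₕ²/nₕ.
Public: 2681²·(1 − 432/2681)·38190/432 = 5.3303065 × 10^8.
Nonprofit: 19378²·(1 − 2709/19378)·2130/2709 = 2.5397391 × 10^8.
Sum = 7.8700456 × 10^8.
SE = √(7.8700456 × 10^8) = 28053.6.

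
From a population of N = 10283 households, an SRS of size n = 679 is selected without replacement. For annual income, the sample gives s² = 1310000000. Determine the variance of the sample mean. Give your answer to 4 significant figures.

Under SRS without replacement, Var(ȳ) = (1 − f)·s²/n with f = n/N = 679/10283 = 0.06603131.
Var(ȳ) = (1 − 0.06603131)·1310000000/679 = 0.93396869·1.9293078 × 10^6 = 1.8019131 × 10^6.

1.802 × 10^6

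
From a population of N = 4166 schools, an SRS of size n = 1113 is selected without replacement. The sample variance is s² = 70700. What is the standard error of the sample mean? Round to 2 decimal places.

Under SRS without replacement, Var(ȳ) = (1 − f)·s²/n with f = n/N = 1113/4166 = 0.26716275.
Var(ȳ) = (1 − 0.26716275)·70700/1113 = 0.73283725·63.522013 = 46.551297.
SE(ȳ) = √(46.551297) = 6.82.

6.82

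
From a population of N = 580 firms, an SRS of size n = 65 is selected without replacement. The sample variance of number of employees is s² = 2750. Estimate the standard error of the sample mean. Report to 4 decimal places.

Under SRS without replacement, Var(ȳ) = (1 − f)·s²/n with f = n/N = 65/580 = 0.11206897.
Var(ȳ) = (1 − 0.11206897)·2750/65 = 0.88793103·42.307692 = 37.566313.
SE(ȳ) = √(37.566313) = 6.1291.

6.1291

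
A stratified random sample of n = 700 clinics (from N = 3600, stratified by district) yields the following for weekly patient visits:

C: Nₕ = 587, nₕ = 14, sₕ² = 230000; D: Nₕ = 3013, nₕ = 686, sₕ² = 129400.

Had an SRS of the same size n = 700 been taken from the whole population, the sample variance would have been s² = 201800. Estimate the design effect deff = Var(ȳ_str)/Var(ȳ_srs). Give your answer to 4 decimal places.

2.2754

Var(ȳ_str) = Σ Wₕ²(1−fₕ)sₕ²/nₕ with Wₕ = Nₕ/3600:
  C: (587/3600)²·(1−14/587)·230000/14 = 426.37087
  D: (3013/3600)²·(1−686/3013)·129400/686 = 102.0471
  → Var(ȳ_str) = 528.41797.
Var(ȳ_srs) = (1 − 700/3600)·201800/700 = 232.23016.
deff = 528.41797 / 232.23016 = 2.2754.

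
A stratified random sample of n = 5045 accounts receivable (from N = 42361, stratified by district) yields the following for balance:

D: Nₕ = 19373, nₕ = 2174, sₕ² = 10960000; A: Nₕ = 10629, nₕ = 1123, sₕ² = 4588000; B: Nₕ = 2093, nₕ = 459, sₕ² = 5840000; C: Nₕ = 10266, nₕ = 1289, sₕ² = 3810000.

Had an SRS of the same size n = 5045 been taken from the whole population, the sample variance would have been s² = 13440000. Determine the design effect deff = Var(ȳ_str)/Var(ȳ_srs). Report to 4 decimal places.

Var(ȳ_str) = Σ Wₕ²(1−fₕ)sₕ²/nₕ with Wₕ = Nₕ/42361:
  D: (19373/42361)²·(1−2174/19373)·10960000/2174 = 936.09232
  A: (10629/42361)²·(1−1123/10629)·4588000/1123 = 230.039
  B: (2093/42361)²·(1−459/2093)·5840000/459 = 24.248732
  C: (10266/42361)²·(1−1289/10266)·3810000/1289 = 151.80013
  → Var(ȳ_str) = 1342.1802.
Var(ȳ_srs) = (1 − 5045/42361)·13440000/5045 = 2346.7508.
deff = 1342.1802 / 2346.7508 = 0.5719.

0.5719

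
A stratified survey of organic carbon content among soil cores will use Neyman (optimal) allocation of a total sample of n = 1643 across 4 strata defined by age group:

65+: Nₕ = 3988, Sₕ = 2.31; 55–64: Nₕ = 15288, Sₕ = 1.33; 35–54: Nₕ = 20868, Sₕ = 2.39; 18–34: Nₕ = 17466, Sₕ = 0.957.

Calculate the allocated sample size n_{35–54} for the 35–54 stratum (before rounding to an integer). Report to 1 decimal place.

Neyman allocation: nₕ = n·NₕSₕ / Σⱼ NⱼSⱼ.
Σ NⱼSⱼ = 3988·2.31 + 15288·1.33 + 20868·2.39 + 17466·0.957 = 96134.802.
n_{35–54} = 1643·20868·2.39 / 96134.802 = 852.4.

852.4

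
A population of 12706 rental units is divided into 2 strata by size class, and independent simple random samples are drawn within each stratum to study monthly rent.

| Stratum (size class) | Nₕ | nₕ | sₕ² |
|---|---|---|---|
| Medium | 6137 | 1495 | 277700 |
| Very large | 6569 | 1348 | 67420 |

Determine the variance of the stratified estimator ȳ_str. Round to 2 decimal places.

43.40

Var(ȳ_str) = Σₕ Wₕ²(1 − fₕ)sₕ²/nₕ with Wₕ = Nₕ/N, N = 12706.
Medium: Wₕ = 0.48300016; term = 0.48300016²·(1 − 0.24360437)·277700/1495 = 32.777683.
Very large: Wₕ = 0.51699984; term = 0.51699984²·(1 − 0.20520627)·67420/1348 = 10.625126.
Sum = 43.402809.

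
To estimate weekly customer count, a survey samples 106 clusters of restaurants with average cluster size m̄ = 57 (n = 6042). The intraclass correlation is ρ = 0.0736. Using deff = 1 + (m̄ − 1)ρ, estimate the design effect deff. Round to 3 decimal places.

deff = 1 + (57 − 1)·0.0736 = 1 + 4.1216 = 5.1216.

5.122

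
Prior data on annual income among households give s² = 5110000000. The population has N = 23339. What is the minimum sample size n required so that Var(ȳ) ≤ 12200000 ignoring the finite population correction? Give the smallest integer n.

419

Without fpc, n₀ = s²/D = 5110000000/12200000 = 418.8525.
Rounding up, n = 419.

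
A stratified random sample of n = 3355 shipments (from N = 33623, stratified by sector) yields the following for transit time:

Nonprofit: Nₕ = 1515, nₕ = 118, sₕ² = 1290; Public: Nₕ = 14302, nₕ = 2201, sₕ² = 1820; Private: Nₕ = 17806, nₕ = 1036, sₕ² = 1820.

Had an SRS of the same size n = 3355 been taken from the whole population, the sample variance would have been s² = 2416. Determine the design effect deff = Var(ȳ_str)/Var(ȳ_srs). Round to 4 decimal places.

0.9426

Var(ȳ_str) = Σ Wₕ²(1−fₕ)sₕ²/nₕ with Wₕ = Nₕ/33623:
  Nonprofit: (1515/33623)²·(1−118/1515)·1290/118 = 0.020466511
  Public: (14302/33623)²·(1−2201/14302)·1820/2201 = 0.12658914
  Private: (17806/33623)²·(1−1036/17806)·1820/1036 = 0.46402154
  → Var(ȳ_str) = 0.61107719.
Var(ȳ_srs) = (1 − 3355/33623)·2416/3355 = 0.64826365.
deff = 0.61107719 / 0.64826365 = 0.9426.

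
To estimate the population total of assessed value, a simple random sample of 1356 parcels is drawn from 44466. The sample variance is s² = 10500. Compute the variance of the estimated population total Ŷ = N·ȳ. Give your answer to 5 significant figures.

1.4843 × 10^10

Var(Ŷ) = N²·Var(ȳ) = N²·(1 − n/N)·s²/n.
f = 1356/44466 = 0.03049521; Var(ȳ) = 0.96950479·10500/1356 = 7.5072274.
Var(Ŷ) = 44466² · 7.5072274 = 1.4843479 × 10^10.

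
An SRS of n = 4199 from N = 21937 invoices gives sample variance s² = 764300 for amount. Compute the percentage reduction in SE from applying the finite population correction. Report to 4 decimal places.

10.0785

f = n/N = 4199/21937 = 0.19141177.
SE_no-fpc = √(s²/n) = 13.491461; SE_fpc = √((1−f)s²/n) = 12.131729.
Ratio = √(1−f) = 0.89921534. Reduction = 100·(1 − 0.89921534) = 10.0785%.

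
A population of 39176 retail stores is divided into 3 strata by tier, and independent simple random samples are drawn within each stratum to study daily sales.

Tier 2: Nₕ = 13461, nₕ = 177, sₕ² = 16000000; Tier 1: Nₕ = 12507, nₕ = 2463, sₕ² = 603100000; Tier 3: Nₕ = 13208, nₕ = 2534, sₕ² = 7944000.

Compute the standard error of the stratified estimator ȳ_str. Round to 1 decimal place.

175.7

Var(ȳ_str) = Σₕ Wₕ²(1 − fₕ)sₕ²/nₕ with Wₕ = Nₕ/N, N = 39176.
Tier 2: Wₕ = 0.34360323; term = 0.34360323²·(1 − 0.01314910)·16000000/177 = 10532.045.
Tier 1: Wₕ = 0.31925158; term = 0.31925158²·(1 − 0.19692972)·603100000/2463 = 20042.163.
Tier 3: Wₕ = 0.33714519; term = 0.33714519²·(1 − 0.19185342)·7944000/2534 = 287.97627.
Sum = 30862.184.
SE = √(30862.184) = 175.7.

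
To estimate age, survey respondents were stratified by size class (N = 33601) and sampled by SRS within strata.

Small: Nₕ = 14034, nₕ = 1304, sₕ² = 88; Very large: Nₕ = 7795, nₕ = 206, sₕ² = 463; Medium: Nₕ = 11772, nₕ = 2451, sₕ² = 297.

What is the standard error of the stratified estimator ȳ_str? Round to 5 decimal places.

0.37446

Var(ȳ_str) = Σₕ Wₕ²(1 − fₕ)sₕ²/nₕ with Wₕ = Nₕ/N, N = 33601.
Small: Wₕ = 0.41766614; term = 0.41766614²·(1 − 0.09291720)·88/1304 = 0.010678507.
Very large: Wₕ = 0.23198714; term = 0.23198714²·(1 − 0.02642720)·463/206 = 0.11776332.
Medium: Wₕ = 0.35034672; term = 0.35034672²·(1 − 0.20820591)·297/2451 = 0.011776643.
Sum = 0.14021847.
SE = √(0.14021847) = 0.37446.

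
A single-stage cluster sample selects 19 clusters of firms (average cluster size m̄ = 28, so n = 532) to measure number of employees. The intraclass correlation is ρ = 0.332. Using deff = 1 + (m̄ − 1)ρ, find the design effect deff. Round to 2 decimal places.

9.96

deff = 1 + (28 − 1)·0.332 = 1 + 8.964 = 9.964.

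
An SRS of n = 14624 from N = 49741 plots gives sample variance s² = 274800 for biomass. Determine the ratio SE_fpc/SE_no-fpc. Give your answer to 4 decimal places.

f = n/N = 14624/49741 = 0.29400294.
SE_no-fpc = √(s²/n) = 4.334862; SE_fpc = √((1−f)s²/n) = 3.6423085.
Ratio = √(1−f) = 0.84023631.

0.8402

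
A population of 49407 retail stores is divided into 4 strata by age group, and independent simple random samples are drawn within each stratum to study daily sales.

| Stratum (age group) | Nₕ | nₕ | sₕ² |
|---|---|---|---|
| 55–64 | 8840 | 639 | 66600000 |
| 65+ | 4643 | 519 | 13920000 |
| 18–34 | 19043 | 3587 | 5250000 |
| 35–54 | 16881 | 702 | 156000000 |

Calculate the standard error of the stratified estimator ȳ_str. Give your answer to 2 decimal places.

168.36

Var(ȳ_str) = Σₕ Wₕ²(1 − fₕ)sₕ²/nₕ with Wₕ = Nₕ/N, N = 49407.
55–64: Wₕ = 0.17892202; term = 0.17892202²·(1 − 0.07228507)·66600000/639 = 3095.3907.
65+: Wₕ = 0.09397454; term = 0.09397454²·(1 − 0.11178118)·13920000/519 = 210.38378.
18–34: Wₕ = 0.38543121; term = 0.38543121²·(1 − 0.18836318)·5250000/3587 = 176.4751.
35–54: Wₕ = 0.34167223; term = 0.34167223²·(1 − 0.04158521)·156000000/702 = 24863.391.
Sum = 28345.641.
SE = √(28345.641) = 168.36.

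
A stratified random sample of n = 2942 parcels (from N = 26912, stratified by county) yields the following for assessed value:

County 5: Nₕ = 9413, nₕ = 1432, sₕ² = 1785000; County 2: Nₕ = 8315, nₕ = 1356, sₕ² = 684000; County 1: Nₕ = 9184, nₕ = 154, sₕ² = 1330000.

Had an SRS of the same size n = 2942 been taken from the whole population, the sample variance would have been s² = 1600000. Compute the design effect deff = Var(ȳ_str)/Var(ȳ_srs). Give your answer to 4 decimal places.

Var(ȳ_str) = Σ Wₕ²(1−fₕ)sₕ²/nₕ with Wₕ = Nₕ/26912:
  County 5: (9413/26912)²·(1−1432/9413)·1785000/1432 = 129.29705
  County 2: (8315/26912)²·(1−1356/8315)·684000/1356 = 40.300789
  County 1: (9184/26912)²·(1−154/9184)·1330000/154 = 988.91416
  → Var(ȳ_str) = 1158.512.
Var(ȳ_srs) = (1 − 2942/26912)·1600000/2942 = 484.39469.
deff = 1158.512 / 484.39469 = 2.3917.

2.3917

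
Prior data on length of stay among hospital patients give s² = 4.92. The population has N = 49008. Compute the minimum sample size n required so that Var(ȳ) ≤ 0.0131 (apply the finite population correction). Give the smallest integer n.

Without fpc, n₀ = s²/D = 4.92/0.0131 = 375.5725.
With fpc, (1 − n/N)·s²/n ≤ D requires n ≥ n₀/(1 + n₀/N) = 375.5725/(1 + 375.5725/49008) = 372.7162.
Rounding up, n = 373.

373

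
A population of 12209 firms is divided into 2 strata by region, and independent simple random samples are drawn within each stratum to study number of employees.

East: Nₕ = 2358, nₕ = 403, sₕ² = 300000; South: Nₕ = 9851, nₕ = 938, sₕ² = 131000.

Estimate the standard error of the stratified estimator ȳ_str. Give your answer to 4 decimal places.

Var(ȳ_str) = Σₕ Wₕ²(1 − fₕ)sₕ²/nₕ with Wₕ = Nₕ/N, N = 12209.
East: Wₕ = 0.19313621; term = 0.19313621²·(1 − 0.17090755)·300000/403 = 23.022187.
South: Wₕ = 0.80686379; term = 0.80686379²·(1 − 0.09521876)·131000/938 = 82.264506.
Sum = 105.28669.
SE = √(105.28669) = 10.2609.

10.2609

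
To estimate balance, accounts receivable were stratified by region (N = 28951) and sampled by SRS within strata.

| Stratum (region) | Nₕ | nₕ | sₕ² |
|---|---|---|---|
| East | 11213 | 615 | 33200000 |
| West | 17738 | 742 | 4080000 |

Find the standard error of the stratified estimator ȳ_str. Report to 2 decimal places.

98.14

Var(ȳ_str) = Σₕ Wₕ²(1 − fₕ)sₕ²/nₕ with Wₕ = Nₕ/N, N = 28951.
East: Wₕ = 0.38730959; term = 0.38730959²·(1 − 0.05484705)·33200000/615 = 7653.8785.
West: Wₕ = 0.61269041; term = 0.61269041²·(1 − 0.04183110)·4080000/742 = 1977.7914.
Sum = 9631.6699.
SE = √(9631.6699) = 98.14.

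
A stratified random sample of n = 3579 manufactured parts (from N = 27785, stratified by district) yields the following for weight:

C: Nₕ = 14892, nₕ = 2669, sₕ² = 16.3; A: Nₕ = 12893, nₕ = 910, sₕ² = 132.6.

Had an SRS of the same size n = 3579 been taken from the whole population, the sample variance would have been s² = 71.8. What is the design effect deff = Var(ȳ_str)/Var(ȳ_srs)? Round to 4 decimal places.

1.7509

Var(ȳ_str) = Σ Wₕ²(1−fₕ)sₕ²/nₕ with Wₕ = Nₕ/27785:
  C: (14892/27785)²·(1−2669/14892)·16.3/2669 = 0.0014399555
  A: (12893/27785)²·(1−910/12893)·132.6/910 = 0.029160897
  → Var(ȳ_str) = 0.030600853.
Var(ȳ_srs) = (1 − 3579/27785)·71.8/3579 = 0.017477342.
deff = 0.030600853 / 0.017477342 = 1.7509.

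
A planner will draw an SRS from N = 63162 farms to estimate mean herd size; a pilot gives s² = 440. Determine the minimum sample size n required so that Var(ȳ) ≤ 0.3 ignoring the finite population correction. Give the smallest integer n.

Without fpc, n₀ = s²/D = 440/0.3 = 1466.6667.
Rounding up, n = 1467.

1467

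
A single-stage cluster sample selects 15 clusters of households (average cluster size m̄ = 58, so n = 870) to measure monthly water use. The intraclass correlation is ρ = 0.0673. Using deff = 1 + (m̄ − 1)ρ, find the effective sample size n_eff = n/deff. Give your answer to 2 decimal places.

deff = 1 + (58 − 1)·0.0673 = 1 + 3.8361 = 4.8361.
n_eff = 870 / 4.8361 = 179.90.

179.90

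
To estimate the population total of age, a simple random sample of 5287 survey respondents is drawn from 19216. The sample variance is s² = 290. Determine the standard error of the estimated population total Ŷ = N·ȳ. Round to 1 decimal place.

Var(Ŷ) = N²·Var(ȳ) = N²·(1 − n/N)·s²/n.
f = 5287/19216 = 0.27513530; Var(ȳ) = 0.72486470·290/5287 = 0.039759932.
Var(Ŷ) = 19216² · 0.039759932 = 1.468154 × 10^7.
SE(Ŷ) = √(1.468154 × 10^7) = 3831.6.

3831.6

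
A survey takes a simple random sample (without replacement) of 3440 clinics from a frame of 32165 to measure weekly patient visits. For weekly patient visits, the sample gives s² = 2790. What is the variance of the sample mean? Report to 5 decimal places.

Under SRS without replacement, Var(ȳ) = (1 − f)·s²/n with f = n/N = 3440/32165 = 0.10694855.
Var(ȳ) = (1 − 0.10694855)·2790/3440 = 0.89305145·0.81104651 = 0.72430627.

0.72431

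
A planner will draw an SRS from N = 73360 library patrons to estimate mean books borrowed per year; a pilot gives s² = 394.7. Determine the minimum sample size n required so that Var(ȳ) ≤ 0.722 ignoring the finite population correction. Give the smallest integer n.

547

Without fpc, n₀ = s²/D = 394.7/0.722 = 546.6759.
Rounding up, n = 547.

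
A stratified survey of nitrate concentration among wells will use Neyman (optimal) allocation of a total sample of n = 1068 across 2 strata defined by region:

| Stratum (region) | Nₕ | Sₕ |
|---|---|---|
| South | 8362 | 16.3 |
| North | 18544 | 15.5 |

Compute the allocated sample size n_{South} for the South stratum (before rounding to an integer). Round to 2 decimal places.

343.54

Neyman allocation: nₕ = n·NₕSₕ / Σⱼ NⱼSⱼ.
Σ NⱼSⱼ = 8362·16.3 + 18544·15.5 = 423732.6.
n_{South} = 1068·8362·16.3 / 423732.6 = 343.54.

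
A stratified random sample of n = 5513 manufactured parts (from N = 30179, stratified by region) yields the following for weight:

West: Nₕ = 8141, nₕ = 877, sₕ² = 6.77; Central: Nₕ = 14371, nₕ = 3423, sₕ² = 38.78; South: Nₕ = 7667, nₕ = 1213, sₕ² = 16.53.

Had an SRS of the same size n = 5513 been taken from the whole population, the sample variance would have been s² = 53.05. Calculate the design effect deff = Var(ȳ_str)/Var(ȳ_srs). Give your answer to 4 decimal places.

Var(ȳ_str) = Σ Wₕ²(1−fₕ)sₕ²/nₕ with Wₕ = Nₕ/30179:
  West: (8141/30179)²·(1−877/8141)·6.77/877 = 5.0122529 × 10^-4
  Central: (14371/30179)²·(1−3423/14371)·38.78/3423 = 0.0019570999
  South: (7667/30179)²·(1−1213/7667)·16.53/1213 = 7.4038359 × 10^-4
  → Var(ȳ_str) = 0.0031987088.
Var(ȳ_srs) = (1 − 5513/30179)·53.05/5513 = 0.0078648651.
deff = 0.0031987088 / 0.0078648651 = 0.4067.

0.4067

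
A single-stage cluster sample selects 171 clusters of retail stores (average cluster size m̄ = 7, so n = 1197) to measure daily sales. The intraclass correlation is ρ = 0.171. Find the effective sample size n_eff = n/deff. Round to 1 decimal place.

deff = 1 + (7 − 1)·0.171 = 1 + 1.026 = 2.026.
n_eff = 1197 / 2.026 = 590.8.

590.8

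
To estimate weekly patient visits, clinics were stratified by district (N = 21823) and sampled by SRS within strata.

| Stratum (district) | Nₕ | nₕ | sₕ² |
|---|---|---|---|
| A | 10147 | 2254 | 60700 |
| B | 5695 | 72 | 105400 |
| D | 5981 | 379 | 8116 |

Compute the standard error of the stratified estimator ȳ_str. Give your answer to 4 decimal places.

10.2210

Var(ȳ_str) = Σₕ Wₕ²(1 − fₕ)sₕ²/nₕ with Wₕ = Nₕ/N, N = 21823.
A: Wₕ = 0.46496815; term = 0.46496815²·(1 − 0.22213462)·60700/2254 = 4.528826.
B: Wₕ = 0.26096320; term = 0.26096320²·(1 − 0.01264267)·105400/72 = 98.433068.
D: Wₕ = 0.27406864; term = 0.27406864²·(1 − 0.06336733)·8116/379 = 1.5065753.
Sum = 104.46847.
SE = √(104.46847) = 10.2210.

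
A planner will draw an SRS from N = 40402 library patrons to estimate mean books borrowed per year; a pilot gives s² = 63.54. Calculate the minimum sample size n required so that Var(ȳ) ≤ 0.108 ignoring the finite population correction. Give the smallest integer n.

589

Without fpc, n₀ = s²/D = 63.54/0.108 = 588.3333.
Rounding up, n = 589.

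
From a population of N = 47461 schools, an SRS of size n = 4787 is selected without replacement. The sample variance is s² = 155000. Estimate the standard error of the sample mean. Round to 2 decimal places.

Under SRS without replacement, Var(ȳ) = (1 − f)·s²/n with f = n/N = 4787/47461 = 0.10086176.
Var(ȳ) = (1 − 0.10086176)·155000/4787 = 0.89913824·32.379361 = 29.113521.
SE(ȳ) = √(29.113521) = 5.40.

5.40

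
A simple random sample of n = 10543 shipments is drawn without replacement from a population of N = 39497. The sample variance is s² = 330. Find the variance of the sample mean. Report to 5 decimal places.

0.02295

Under SRS without replacement, Var(ȳ) = (1 − f)·s²/n with f = n/N = 10543/39497 = 0.26693167.
Var(ȳ) = (1 − 0.26693167)·330/10543 = 0.73306833·0.031300389 = 0.022945324.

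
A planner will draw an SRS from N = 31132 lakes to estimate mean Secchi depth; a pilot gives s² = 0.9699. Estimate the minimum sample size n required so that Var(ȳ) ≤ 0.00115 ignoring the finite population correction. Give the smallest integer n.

844

Without fpc, n₀ = s²/D = 0.9699/0.00115 = 843.3913.
Rounding up, n = 844.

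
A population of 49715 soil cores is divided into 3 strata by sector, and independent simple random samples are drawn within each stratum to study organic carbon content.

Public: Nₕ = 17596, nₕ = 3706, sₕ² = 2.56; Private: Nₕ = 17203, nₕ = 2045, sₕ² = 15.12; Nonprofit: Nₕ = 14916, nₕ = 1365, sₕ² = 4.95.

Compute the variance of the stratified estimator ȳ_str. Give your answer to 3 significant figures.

Var(ȳ_str) = Σₕ Wₕ²(1 − fₕ)sₕ²/nₕ with Wₕ = Nₕ/N, N = 49715.
Public: Wₕ = 0.35393744; term = 0.35393744²·(1 − 0.21061605)·2.56/3706 = 6.8308675 × 10^-5.
Private: Wₕ = 0.34603238; term = 0.34603238²·(1 − 0.11887461)·15.12/2045 = 7.8006301 × 10^-4.
Nonprofit: Wₕ = 0.30003017; term = 0.30003017²·(1 − 0.09151247)·4.95/1365 = 2.9656601 × 10^-4.
Sum = 0.0011449377.

0.00114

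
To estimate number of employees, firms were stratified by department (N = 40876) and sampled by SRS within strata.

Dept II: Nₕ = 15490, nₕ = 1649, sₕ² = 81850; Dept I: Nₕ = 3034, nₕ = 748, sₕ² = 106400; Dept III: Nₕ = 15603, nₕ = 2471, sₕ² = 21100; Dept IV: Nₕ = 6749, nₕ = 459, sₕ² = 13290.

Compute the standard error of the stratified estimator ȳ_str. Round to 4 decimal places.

Var(ȳ_str) = Σₕ Wₕ²(1 − fₕ)sₕ²/nₕ with Wₕ = Nₕ/N, N = 40876.
Dept II: Wₕ = 0.37895097; term = 0.37895097²·(1 − 0.10645578)·81850/1649 = 6.3691303.
Dept I: Wₕ = 0.07422448; term = 0.07422448²·(1 − 0.24653922)·106400/748 = 0.59046621.
Dept III: Wₕ = 0.38171543; term = 0.38171543²·(1 − 0.15836698)·21100/2471 = 1.0471573.
Dept IV: Wₕ = 0.16510911; term = 0.16510911²·(1 − 0.06801008)·13290/459 = 0.73564043.
Sum = 8.7423942.
SE = √(8.7423942) = 2.9568.

2.9568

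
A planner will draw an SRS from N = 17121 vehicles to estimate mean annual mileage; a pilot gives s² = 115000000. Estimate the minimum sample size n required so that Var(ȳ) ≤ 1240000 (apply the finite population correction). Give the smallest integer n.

Without fpc, n₀ = s²/D = 115000000/1240000 = 92.7419.
With fpc, (1 − n/N)·s²/n ≤ D requires n ≥ n₀/(1 + n₀/N) = 92.7419/(1 + 92.7419/17121) = 92.2422.
Rounding up, n = 93.

93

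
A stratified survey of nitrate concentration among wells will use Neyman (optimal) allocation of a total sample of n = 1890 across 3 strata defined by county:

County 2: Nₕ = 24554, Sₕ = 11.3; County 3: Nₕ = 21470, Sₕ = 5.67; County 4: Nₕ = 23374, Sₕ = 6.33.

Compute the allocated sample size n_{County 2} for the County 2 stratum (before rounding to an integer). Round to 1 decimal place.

958.4

Neyman allocation: nₕ = n·NₕSₕ / Σⱼ NⱼSⱼ.
Σ NⱼSⱼ = 24554·11.3 + 21470·5.67 + 23374·6.33 = 547152.52.
n_{County 2} = 1890·24554·11.3 / 547152.52 = 958.4.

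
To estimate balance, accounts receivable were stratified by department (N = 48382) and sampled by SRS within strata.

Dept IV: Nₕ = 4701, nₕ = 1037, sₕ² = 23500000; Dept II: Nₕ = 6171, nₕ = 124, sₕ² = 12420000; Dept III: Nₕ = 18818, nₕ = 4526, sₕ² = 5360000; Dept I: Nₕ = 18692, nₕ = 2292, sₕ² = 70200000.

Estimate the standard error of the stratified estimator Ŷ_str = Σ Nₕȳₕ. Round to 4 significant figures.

3.720 × 10^6

Var(Ŷ_str) = Σₕ Nₕ²(1 − fₕ)sₕ²/nₕ.
Dept IV: 4701²·(1 − 1037/4701)·23500000/1037 = 3.903326 × 10^11.
Dept II: 6171²·(1 − 124/6171)·12420000/124 = 3.7376224 × 10^12.
Dept III: 18818²·(1 − 4526/18818)·5360000/4526 = 3.1850534 × 10^11.
Dept I: 18692²·(1 − 2292/18692)·70200000/2292 = 9.3890601 × 10^12.
Sum = 1.383552 × 10^13.
SE = √(1.383552 × 10^13) = 3.720 × 10^6.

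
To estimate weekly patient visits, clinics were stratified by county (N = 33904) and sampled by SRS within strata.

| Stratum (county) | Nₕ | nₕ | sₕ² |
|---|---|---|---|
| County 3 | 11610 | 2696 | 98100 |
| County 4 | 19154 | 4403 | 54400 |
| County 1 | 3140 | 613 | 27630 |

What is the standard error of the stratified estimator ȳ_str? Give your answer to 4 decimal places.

2.5737

Var(ȳ_str) = Σₕ Wₕ²(1 − fₕ)sₕ²/nₕ with Wₕ = Nₕ/N, N = 33904.
County 3: Wₕ = 0.34243747; term = 0.34243747²·(1 − 0.23221361)·98100/2696 = 3.2760618.
County 4: Wₕ = 0.56494809; term = 0.56494809²·(1 − 0.22987366)·54400/4403 = 3.0368915.
County 1: Wₕ = 0.09261444; term = 0.09261444²·(1 − 0.19522293)·27630/613 = 0.31113826.
Sum = 6.6240916.
SE = √(6.6240916) = 2.5737.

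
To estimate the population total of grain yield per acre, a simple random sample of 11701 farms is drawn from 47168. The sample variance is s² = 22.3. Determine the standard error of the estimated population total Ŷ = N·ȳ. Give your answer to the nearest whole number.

1786

Var(Ŷ) = N²·Var(ȳ) = N²·(1 − n/N)·s²/n.
f = 11701/47168 = 0.24807073; Var(ȳ) = 0.75192927·22.3/11701 = 0.0014330419.
Var(Ŷ) = 47168² · 0.0014330419 = 3.1882606 × 10^6.
SE(Ŷ) = √(3.1882606 × 10^6) = 1786.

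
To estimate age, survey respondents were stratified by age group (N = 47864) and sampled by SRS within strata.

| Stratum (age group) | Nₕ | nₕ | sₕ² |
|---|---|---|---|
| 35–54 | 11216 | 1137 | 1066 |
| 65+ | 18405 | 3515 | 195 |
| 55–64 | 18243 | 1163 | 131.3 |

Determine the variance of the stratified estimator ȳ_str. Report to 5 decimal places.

0.06825

Var(ȳ_str) = Σₕ Wₕ²(1 − fₕ)sₕ²/nₕ with Wₕ = Nₕ/N, N = 47864.
35–54: Wₕ = 0.23433060; term = 0.23433060²·(1 − 0.10137304)·1066/1137 = 0.046263044.
65+: Wₕ = 0.38452699; term = 0.38452699²·(1 − 0.19098071)·195/3515 = 0.006636236.
55–64: Wₕ = 0.38114240; term = 0.38114240²·(1 − 0.06375048)·131.3/1163 = 0.015355047.
Sum = 0.068254327.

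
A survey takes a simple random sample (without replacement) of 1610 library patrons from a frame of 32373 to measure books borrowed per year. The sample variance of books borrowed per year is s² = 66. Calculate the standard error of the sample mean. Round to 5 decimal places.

Under SRS without replacement, Var(ȳ) = (1 − f)·s²/n with f = n/N = 1610/32373 = 0.04973280.
Var(ȳ) = (1 − 0.04973280)·66/1610 = 0.95026720·0.040993789 = 0.038955053.
SE(ȳ) = √(0.038955053) = 0.19737.

0.19737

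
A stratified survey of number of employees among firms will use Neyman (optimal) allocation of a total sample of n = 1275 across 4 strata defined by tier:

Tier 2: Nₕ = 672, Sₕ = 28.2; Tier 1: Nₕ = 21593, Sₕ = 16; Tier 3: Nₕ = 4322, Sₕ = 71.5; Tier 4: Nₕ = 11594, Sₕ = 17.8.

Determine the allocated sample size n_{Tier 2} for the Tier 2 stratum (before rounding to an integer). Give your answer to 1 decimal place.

Neyman allocation: nₕ = n·NₕSₕ / Σⱼ NⱼSⱼ.
Σ NⱼSⱼ = 672·28.2 + 21593·16 + 4322·71.5 + 11594·17.8 = 879834.6.
n_{Tier 2} = 1275·672·28.2 / 879834.6 = 27.5.

27.5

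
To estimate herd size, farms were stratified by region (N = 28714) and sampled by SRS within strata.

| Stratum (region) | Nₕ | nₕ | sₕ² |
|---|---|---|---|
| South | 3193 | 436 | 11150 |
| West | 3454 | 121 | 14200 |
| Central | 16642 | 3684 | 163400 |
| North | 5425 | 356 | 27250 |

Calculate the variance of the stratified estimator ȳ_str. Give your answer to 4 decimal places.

16.0655

Var(ȳ_str) = Σₕ Wₕ²(1 − fₕ)sₕ²/nₕ with Wₕ = Nₕ/N, N = 28714.
South: Wₕ = 0.11120011; term = 0.11120011²·(1 − 0.13654870)·11150/436 = 0.27304654.
West: Wₕ = 0.12028975; term = 0.12028975²·(1 − 0.03503185)·14200/121 = 1.6386011.
Central: Wₕ = 0.57957791; term = 0.57957791²·(1 − 0.22136762)·163400/3684 = 11.600816.
North: Wₕ = 0.18893223; term = 0.18893223²·(1 − 0.06562212)·27250/356 = 2.553002.
Sum = 16.065466.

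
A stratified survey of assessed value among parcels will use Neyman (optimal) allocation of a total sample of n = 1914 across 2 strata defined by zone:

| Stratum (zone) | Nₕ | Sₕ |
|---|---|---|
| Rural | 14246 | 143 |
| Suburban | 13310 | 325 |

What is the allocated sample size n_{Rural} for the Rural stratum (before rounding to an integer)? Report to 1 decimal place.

Neyman allocation: nₕ = n·NₕSₕ / Σⱼ NⱼSⱼ.
Σ NⱼSⱼ = 14246·143 + 13310·325 = 6.362928 × 10^6.
n_{Rural} = 1914·14246·143 / (6.362928 × 10^6) = 612.8.

612.8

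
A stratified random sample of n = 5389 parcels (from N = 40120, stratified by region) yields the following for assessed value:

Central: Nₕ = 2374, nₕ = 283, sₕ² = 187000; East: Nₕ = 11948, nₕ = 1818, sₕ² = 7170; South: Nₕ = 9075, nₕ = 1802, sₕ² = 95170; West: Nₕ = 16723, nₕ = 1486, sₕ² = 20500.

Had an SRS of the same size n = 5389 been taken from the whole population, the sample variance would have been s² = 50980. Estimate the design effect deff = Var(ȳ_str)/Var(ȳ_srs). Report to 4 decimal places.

0.8162

Var(ȳ_str) = Σ Wₕ²(1−fₕ)sₕ²/nₕ with Wₕ = Nₕ/40120:
  Central: (2374/40120)²·(1−283/2374)·187000/283 = 2.0378306
  East: (11948/40120)²·(1−1818/11948)·7170/1818 = 0.29655694
  South: (9075/40120)²·(1−1802/9075)·95170/1802 = 2.165627
  West: (16723/40120)²·(1−1486/16723)·20500/1486 = 2.1838704
  → Var(ȳ_str) = 6.6838849.
Var(ȳ_srs) = (1 − 5389/40120)·50980/5389 = 8.1893232.
deff = 6.6838849 / 8.1893232 = 0.8162.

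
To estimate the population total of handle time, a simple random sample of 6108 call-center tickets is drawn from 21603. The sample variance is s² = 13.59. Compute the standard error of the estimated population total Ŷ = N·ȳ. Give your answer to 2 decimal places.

863.00

Var(Ŷ) = N²·Var(ȳ) = N²·(1 − n/N)·s²/n.
f = 6108/21603 = 0.28273851; Var(ȳ) = 0.71726149·13.59/6108 = 0.0015958716.
Var(Ŷ) = 21603² · 0.0015958716 = 744776.69.
SE(Ŷ) = √(744776.69) = 863.00.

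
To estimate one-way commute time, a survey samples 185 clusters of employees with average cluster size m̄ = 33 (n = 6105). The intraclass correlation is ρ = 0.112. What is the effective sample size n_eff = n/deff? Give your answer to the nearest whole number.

1332

deff = 1 + (33 − 1)·0.112 = 1 + 3.584 = 4.584.
n_eff = 6105 / 4.584 = 1332.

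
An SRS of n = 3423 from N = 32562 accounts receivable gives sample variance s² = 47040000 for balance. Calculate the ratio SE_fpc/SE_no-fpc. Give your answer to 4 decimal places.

0.9460

f = n/N = 3423/32562 = 0.10512254.
SE_no-fpc = √(s²/n) = 117.22769; SE_fpc = √((1−f)s²/n) = 110.89501.
Ratio = √(1−f) = 0.94597963.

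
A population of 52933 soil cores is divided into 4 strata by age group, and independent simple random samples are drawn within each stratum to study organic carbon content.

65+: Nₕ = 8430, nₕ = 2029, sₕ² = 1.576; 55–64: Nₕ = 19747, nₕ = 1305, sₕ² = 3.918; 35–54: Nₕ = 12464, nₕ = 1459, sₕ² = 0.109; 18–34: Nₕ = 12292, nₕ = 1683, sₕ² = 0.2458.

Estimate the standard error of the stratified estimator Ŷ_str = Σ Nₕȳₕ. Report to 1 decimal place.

1079.2

Var(Ŷ_str) = Σₕ Nₕ²(1 − fₕ)sₕ²/nₕ.
65+: 8430²·(1 − 2029/8430)·1.576/2029 = 41913.079.
55–64: 19747²·(1 − 1305/19747)·3.918/1305 = 1.0933597 × 10^6.
35–54: 12464²·(1 − 1459/12464)·0.109/1459 = 10247.518.
18–34: 12292²·(1 − 1683/12292)·0.2458/1683 = 19045.605.
Sum = 1.1645659 × 10^6.
SE = √(1.1645659 × 10^6) = 1079.2.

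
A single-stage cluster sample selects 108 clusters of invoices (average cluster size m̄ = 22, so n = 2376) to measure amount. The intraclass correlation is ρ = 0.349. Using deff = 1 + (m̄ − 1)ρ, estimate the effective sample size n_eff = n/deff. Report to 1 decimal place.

deff = 1 + (22 − 1)·0.349 = 1 + 7.329 = 8.329.
n_eff = 2376 / 8.329 = 285.3.

285.3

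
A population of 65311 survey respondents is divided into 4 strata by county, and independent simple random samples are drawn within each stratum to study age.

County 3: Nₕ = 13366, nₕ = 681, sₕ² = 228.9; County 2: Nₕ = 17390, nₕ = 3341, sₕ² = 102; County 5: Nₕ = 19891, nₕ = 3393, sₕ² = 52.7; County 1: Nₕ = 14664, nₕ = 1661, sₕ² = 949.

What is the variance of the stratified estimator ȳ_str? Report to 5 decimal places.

0.04184

Var(ȳ_str) = Σₕ Wₕ²(1 − fₕ)sₕ²/nₕ with Wₕ = Nₕ/N, N = 65311.
County 3: Wₕ = 0.20465159; term = 0.20465159²·(1 − 0.05095017)·228.9/681 = 0.013360353.
County 2: Wₕ = 0.26626449; term = 0.26626449²·(1 − 0.19212191)·102/3341 = 0.0017486223.
County 5: Wₕ = 0.30455819; term = 0.30455819²·(1 − 0.17057966)·52.7/3393 = 0.0011949287.
County 1: Wₕ = 0.22452573; term = 0.22452573²·(1 − 0.11327059)·949/1661 = 0.025539943.
Sum = 0.041843847.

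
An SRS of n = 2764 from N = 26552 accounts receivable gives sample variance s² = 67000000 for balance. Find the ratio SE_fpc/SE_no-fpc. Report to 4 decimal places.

f = n/N = 2764/26552 = 0.10409762.
SE_no-fpc = √(s²/n) = 155.69275; SE_fpc = √((1−f)s²/n) = 147.36649.
Ratio = √(1−f) = 0.94652120.

0.9465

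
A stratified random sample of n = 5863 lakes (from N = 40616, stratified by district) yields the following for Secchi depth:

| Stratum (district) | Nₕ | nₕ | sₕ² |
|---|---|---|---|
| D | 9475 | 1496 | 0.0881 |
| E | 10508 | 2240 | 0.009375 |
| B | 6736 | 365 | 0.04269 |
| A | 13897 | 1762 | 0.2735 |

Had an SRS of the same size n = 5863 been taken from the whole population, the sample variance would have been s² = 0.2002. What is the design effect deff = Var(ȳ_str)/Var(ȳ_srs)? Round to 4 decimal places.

Var(ȳ_str) = Σ Wₕ²(1−fₕ)sₕ²/nₕ with Wₕ = Nₕ/40616:
  D: (9475/40616)²·(1−1496/9475)·0.0881/1496 = 2.6988435 × 10^-6
  E: (10508/40616)²·(1−2240/10508)·0.009375/2240 = 2.2041923 × 10^-7
  B: (6736/40616)²·(1−365/6736)·0.04269/365 = 3.0426267 × 10^-6
  A: (13897/40616)²·(1−1762/13897)·0.2735/1762 = 1.5867846 × 10^-5
  → Var(ȳ_str) = 2.1829735 × 10^-5.
Var(ȳ_srs) = (1 − 5863/40616)·0.2002/5863 = 2.9217249 × 10^-5.
deff = (2.1829735 × 10^-5) / (2.9217249 × 10^-5) = 0.7472.

0.7472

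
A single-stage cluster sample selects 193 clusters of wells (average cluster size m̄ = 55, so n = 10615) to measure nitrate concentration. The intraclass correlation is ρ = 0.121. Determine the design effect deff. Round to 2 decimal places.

deff = 1 + (55 − 1)·0.121 = 1 + 6.534 = 7.534.

7.53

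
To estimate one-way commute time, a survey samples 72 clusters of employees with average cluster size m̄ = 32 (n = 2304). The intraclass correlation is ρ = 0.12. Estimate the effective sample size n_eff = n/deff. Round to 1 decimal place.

deff = 1 + (32 − 1)·0.12 = 1 + 3.72 = 4.72.
n_eff = 2304 / 4.72 = 488.1.

488.1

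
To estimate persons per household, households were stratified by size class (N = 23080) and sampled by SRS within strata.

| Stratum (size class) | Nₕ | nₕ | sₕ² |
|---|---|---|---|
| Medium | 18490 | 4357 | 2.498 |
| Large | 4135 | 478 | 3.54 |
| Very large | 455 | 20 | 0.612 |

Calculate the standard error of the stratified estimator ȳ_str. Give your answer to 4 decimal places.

0.0224

Var(ȳ_str) = Σₕ Wₕ²(1 − fₕ)sₕ²/nₕ with Wₕ = Nₕ/N, N = 23080.
Medium: Wₕ = 0.80112652; term = 0.80112652²·(1 − 0.23564089)·2.498/4357 = 2.8125777 × 10^-4.
Large: Wₕ = 0.17915945; term = 0.17915945²·(1 − 0.11559855)·3.54/478 = 2.1023462 × 10^-4.
Very large: Wₕ = 0.01971404; term = 0.01971404²·(1 − 0.04395604)·0.612/20 = 1.1369738 × 10^-5.
Sum = 5.0286213 × 10^-4.
SE = √(5.0286213 × 10^-4) = 0.0224.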